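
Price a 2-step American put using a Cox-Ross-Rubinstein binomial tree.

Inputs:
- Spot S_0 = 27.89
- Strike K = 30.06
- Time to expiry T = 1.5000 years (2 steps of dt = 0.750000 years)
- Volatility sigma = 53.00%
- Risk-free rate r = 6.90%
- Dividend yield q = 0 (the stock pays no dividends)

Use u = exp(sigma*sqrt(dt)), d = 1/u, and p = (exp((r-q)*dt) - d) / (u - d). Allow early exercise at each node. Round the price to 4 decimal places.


dt = T/N = 0.750000
u = exp(sigma*sqrt(dt)) = 1.582480; d = 1/u = 0.631919
p = (exp((r-q)*dt) - d) / (u - d) = 0.443099
Discount per step: exp(-r*dt) = 0.949566
Stock lattice S(k, i) with i counting down-moves:
  k=0: S(0,0) = 27.8900
  k=1: S(1,0) = 44.1354; S(1,1) = 17.6242
  k=2: S(2,0) = 69.8434; S(2,1) = 27.8900; S(2,2) = 11.1371
Terminal payoffs V(N, i) = max(K - S_T, 0):
  V(2,0) = 0.000000; V(2,1) = 2.170000; V(2,2) = 18.922907
Backward induction: V(k, i) = exp(-r*dt) * [p * V(k+1, i) + (1-p) * V(k+1, i+1)]; then take max(V_cont, immediate exercise) for American.
  V(1,0) = exp(-r*dt) * [p*0.000000 + (1-p)*2.170000] = 1.147526; exercise = 0.000000; V(1,0) = max -> 1.147526
  V(1,1) = exp(-r*dt) * [p*2.170000 + (1-p)*18.922907] = 10.919729; exercise = 12.435769; V(1,1) = max -> 12.435769
  V(0,0) = exp(-r*dt) * [p*1.147526 + (1-p)*12.435769] = 7.059032; exercise = 2.170000; V(0,0) = max -> 7.059032

Answer: Price = V(0,0) = 7.0590


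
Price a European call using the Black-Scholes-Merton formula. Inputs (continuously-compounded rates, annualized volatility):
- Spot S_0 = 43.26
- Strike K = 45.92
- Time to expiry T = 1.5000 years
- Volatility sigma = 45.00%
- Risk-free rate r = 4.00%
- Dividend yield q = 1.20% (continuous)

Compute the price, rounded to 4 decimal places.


d1 = (ln(S/K) + (r - q + 0.5*sigma^2) * T) / (sigma * sqrt(T)) = 0.24350227
d2 = d1 - sigma * sqrt(T) = -0.30763293
exp(-rT) = 0.94176453; exp(-qT) = 0.98216103
C = S_0 * exp(-qT) * N(d1) - K * exp(-rT) * N(d2)
N(d1) = 0.59619184; N(d2) = 0.37918083
C = 43.2600 * 0.98216103 * 0.59619184 - 45.9200 * 0.94176453 * 0.37918083 = 8.9332

Answer: Price = 8.9332


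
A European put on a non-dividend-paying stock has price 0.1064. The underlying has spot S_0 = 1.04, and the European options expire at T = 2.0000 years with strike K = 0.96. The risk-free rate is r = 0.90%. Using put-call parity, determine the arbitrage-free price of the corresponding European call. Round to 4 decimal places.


Answer: Call price = 0.2035

Derivation:
Put-call parity: C - P = S_0 * exp(-qT) - K * exp(-rT).
S_0 * exp(-qT) = 1.0400 * 1.00000000 = 1.04000000
K * exp(-rT) = 0.9600 * 0.98216103 = 0.94287459
C = P + S*exp(-qT) - K*exp(-rT)
C = 0.1064 + 1.04000000 - 0.94287459 = 0.2035


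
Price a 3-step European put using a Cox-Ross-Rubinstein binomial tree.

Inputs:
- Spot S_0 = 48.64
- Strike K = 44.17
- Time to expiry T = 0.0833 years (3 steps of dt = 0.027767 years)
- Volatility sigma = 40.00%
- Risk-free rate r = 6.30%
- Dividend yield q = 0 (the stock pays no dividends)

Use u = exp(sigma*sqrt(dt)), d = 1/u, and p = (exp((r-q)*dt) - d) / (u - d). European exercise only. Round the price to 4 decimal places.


Answer: Price = V(0,0) = 0.5519

Derivation:
dt = T/N = 0.027767
u = exp(sigma*sqrt(dt)) = 1.068925; d = 1/u = 0.935519
p = (exp((r-q)*dt) - d) / (u - d) = 0.496467
Discount per step: exp(-r*dt) = 0.998252
Stock lattice S(k, i) with i counting down-moves:
  k=0: S(0,0) = 48.6400
  k=1: S(1,0) = 51.9925; S(1,1) = 45.5037
  k=2: S(2,0) = 55.5761; S(2,1) = 48.6400; S(2,2) = 42.5696
  k=3: S(3,0) = 59.4067; S(3,1) = 51.9925; S(3,2) = 45.5037; S(3,3) = 39.8247
Terminal payoffs V(N, i) = max(K - S_T, 0):
  V(3,0) = 0.000000; V(3,1) = 0.000000; V(3,2) = 0.000000; V(3,3) = 4.345343
Backward induction: V(k, i) = exp(-r*dt) * [p * V(k+1, i) + (1-p) * V(k+1, i+1)].
  V(2,0) = exp(-r*dt) * [p*0.000000 + (1-p)*0.000000] = 0.000000
  V(2,1) = exp(-r*dt) * [p*0.000000 + (1-p)*0.000000] = 0.000000
  V(2,2) = exp(-r*dt) * [p*0.000000 + (1-p)*4.345343] = 2.184200
  V(1,0) = exp(-r*dt) * [p*0.000000 + (1-p)*0.000000] = 0.000000
  V(1,1) = exp(-r*dt) * [p*0.000000 + (1-p)*2.184200] = 1.097894
  V(0,0) = exp(-r*dt) * [p*0.000000 + (1-p)*1.097894] = 0.551860


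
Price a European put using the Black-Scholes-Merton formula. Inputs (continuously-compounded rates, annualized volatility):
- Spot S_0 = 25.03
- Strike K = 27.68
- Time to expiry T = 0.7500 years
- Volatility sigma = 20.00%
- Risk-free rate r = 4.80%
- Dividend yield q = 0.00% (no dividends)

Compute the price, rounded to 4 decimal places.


d1 = (ln(S/K) + (r - q + 0.5*sigma^2) * T) / (sigma * sqrt(T)) = -0.28656795
d2 = d1 - sigma * sqrt(T) = -0.45977303
exp(-rT) = 0.96464029; exp(-qT) = 1.00000000
P = K * exp(-rT) * N(-d2) - S_0 * exp(-qT) * N(-d1)
N(-d1) = 0.61277842; N(-d2) = 0.67716043
P = 27.6800 * 0.96464029 * 0.67716043 - 25.0300 * 1.00000000 * 0.61277842 = 2.7432

Answer: Price = 2.7432


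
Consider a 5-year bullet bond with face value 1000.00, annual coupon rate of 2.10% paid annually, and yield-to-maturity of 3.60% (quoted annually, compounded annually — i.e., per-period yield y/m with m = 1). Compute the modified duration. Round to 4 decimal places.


Answer: Modified duration = 4.6236

Derivation:
Coupon per period c = face * coupon_rate / m = 21.000000
Periods per year m = 1; per-period yield y/m = 0.036000
Number of cashflows N = 5
Cashflows (t years, CF_t, discount factor 1/(1+y/m)^(m*t), PV):
  t = 1.0000: CF_t = 21.000000, DF = 0.965251, PV = 20.270270
  t = 2.0000: CF_t = 21.000000, DF = 0.931709, PV = 19.565898
  t = 3.0000: CF_t = 21.000000, DF = 0.899333, PV = 18.886002
  t = 4.0000: CF_t = 21.000000, DF = 0.868082, PV = 18.229732
  t = 5.0000: CF_t = 1021.000000, DF = 0.837917, PV = 855.513693
Price P = sum_t PV_t = 932.465595
First compute Macaulay numerator sum_t t * PV_t:
  t * PV_t at t = 1.0000: 20.270270
  t * PV_t at t = 2.0000: 39.131796
  t * PV_t at t = 3.0000: 56.658006
  t * PV_t at t = 4.0000: 72.918926
  t * PV_t at t = 5.0000: 4277.568465
Macaulay duration D = 4466.547463 / 932.465595 = 4.790040
Modified duration = D / (1 + y/m) = 4.790040 / (1 + 0.036000) = 4.623591


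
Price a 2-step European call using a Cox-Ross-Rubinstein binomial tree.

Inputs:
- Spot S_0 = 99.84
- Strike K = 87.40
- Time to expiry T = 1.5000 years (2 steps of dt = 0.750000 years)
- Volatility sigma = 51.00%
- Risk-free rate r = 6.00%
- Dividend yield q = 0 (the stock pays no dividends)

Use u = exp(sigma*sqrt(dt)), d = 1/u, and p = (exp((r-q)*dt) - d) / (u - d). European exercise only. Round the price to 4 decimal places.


dt = T/N = 0.750000
u = exp(sigma*sqrt(dt)) = 1.555307; d = 1/u = 0.642960
p = (exp((r-q)*dt) - d) / (u - d) = 0.441792
Discount per step: exp(-r*dt) = 0.955997
Stock lattice S(k, i) with i counting down-moves:
  k=0: S(0,0) = 99.8400
  k=1: S(1,0) = 155.2819; S(1,1) = 64.1931
  k=2: S(2,0) = 241.5110; S(2,1) = 99.8400; S(2,2) = 41.2736
Terminal payoffs V(N, i) = max(S_T - K, 0):
  V(2,0) = 154.110951; V(2,1) = 12.440000; V(2,2) = 0.000000
Backward induction: V(k, i) = exp(-r*dt) * [p * V(k+1, i) + (1-p) * V(k+1, i+1)].
  V(1,0) = exp(-r*dt) * [p*154.110951 + (1-p)*12.440000] = 71.727671
  V(1,1) = exp(-r*dt) * [p*12.440000 + (1-p)*0.000000] = 5.254064
  V(0,0) = exp(-r*dt) * [p*71.727671 + (1-p)*5.254064] = 33.098158

Answer: Price = V(0,0) = 33.0982


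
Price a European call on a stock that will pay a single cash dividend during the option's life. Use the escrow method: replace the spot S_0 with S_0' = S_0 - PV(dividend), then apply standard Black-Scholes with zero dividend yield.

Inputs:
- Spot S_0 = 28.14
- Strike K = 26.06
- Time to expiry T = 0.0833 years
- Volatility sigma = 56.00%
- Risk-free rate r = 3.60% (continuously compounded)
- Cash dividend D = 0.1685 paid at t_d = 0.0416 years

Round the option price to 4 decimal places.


PV(D) = D * exp(-r * t_d) = 0.1685 * 0.99850352 = 0.16824784
S_0' = S_0 - PV(D) = 28.1400 - 0.16824784 = 27.97175216
d1 = (ln(S_0'/K) + (r + sigma^2/2)*T) / (sigma*sqrt(T)) = 0.53737615
d2 = d1 - sigma*sqrt(T) = 0.37575041
exp(-rT) = 0.99700569
N(d1) = 0.70449609; N(d2) = 0.64644877
C = S_0' * N(d1) - K * exp(-rT) * N(d2) = 27.97175216 * 0.70449609 - 26.0600 * 0.99700569 * 0.64644877 = 2.9100

Answer: Price = 2.9100


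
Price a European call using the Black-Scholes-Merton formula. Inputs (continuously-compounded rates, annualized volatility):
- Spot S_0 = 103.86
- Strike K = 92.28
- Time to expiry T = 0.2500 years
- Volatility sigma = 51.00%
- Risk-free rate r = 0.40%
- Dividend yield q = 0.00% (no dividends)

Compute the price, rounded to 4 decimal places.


d1 = (ln(S/K) + (r - q + 0.5*sigma^2) * T) / (sigma * sqrt(T)) = 0.59501531
d2 = d1 - sigma * sqrt(T) = 0.34001531
exp(-rT) = 0.99900050; exp(-qT) = 1.00000000
C = S_0 * exp(-qT) * N(d1) - K * exp(-rT) * N(d2)
N(d1) = 0.72408338; N(d2) = 0.63307750
C = 103.8600 * 1.00000000 * 0.72408338 - 92.2800 * 0.99900050 * 0.63307750 = 16.8413

Answer: Price = 16.8413


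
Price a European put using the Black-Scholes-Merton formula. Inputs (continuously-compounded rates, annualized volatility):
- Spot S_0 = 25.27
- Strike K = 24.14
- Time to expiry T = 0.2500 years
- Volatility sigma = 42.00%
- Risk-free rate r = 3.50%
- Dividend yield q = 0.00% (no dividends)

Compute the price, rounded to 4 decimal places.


Answer: Price = 1.4556

Derivation:
d1 = (ln(S/K) + (r - q + 0.5*sigma^2) * T) / (sigma * sqrt(T)) = 0.36451288
d2 = d1 - sigma * sqrt(T) = 0.15451288
exp(-rT) = 0.99128817; exp(-qT) = 1.00000000
P = K * exp(-rT) * N(-d2) - S_0 * exp(-qT) * N(-d1)
N(-d1) = 0.35773753; N(-d2) = 0.43860268
P = 24.1400 * 0.99128817 * 0.43860268 - 25.2700 * 1.00000000 * 0.35773753 = 1.4556


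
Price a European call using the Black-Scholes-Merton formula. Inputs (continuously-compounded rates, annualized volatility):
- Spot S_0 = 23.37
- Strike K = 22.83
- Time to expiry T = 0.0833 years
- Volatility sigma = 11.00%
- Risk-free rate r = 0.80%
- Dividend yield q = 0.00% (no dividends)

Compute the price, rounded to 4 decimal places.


d1 = (ln(S/K) + (r - q + 0.5*sigma^2) * T) / (sigma * sqrt(T)) = 0.77321784
d2 = d1 - sigma * sqrt(T) = 0.74146993
exp(-rT) = 0.99933382; exp(-qT) = 1.00000000
C = S_0 * exp(-qT) * N(d1) - K * exp(-rT) * N(d2)
N(d1) = 0.78030327; N(d2) = 0.77079572
C = 23.3700 * 1.00000000 * 0.78030327 - 22.8300 * 0.99933382 * 0.77079572 = 0.6501

Answer: Price = 0.6501


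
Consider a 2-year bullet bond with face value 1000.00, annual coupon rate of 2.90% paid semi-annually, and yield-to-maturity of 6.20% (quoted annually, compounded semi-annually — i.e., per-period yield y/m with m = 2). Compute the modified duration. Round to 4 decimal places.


Coupon per period c = face * coupon_rate / m = 14.500000
Periods per year m = 2; per-period yield y/m = 0.031000
Number of cashflows N = 4
Cashflows (t years, CF_t, discount factor 1/(1+y/m)^(m*t), PV):
  t = 0.5000: CF_t = 14.500000, DF = 0.969932, PV = 14.064016
  t = 1.0000: CF_t = 14.500000, DF = 0.940768, PV = 13.641140
  t = 1.5000: CF_t = 14.500000, DF = 0.912481, PV = 13.230980
  t = 2.0000: CF_t = 1014.500000, DF = 0.885045, PV = 897.878123
Price P = sum_t PV_t = 938.814259
First compute Macaulay numerator sum_t t * PV_t:
  t * PV_t at t = 0.5000: 7.032008
  t * PV_t at t = 1.0000: 13.641140
  t * PV_t at t = 1.5000: 19.846470
  t * PV_t at t = 2.0000: 1795.756247
Macaulay duration D = 1836.275865 / 938.814259 = 1.955952
Modified duration = D / (1 + y/m) = 1.955952 / (1 + 0.031000) = 1.897141

Answer: Modified duration = 1.8971


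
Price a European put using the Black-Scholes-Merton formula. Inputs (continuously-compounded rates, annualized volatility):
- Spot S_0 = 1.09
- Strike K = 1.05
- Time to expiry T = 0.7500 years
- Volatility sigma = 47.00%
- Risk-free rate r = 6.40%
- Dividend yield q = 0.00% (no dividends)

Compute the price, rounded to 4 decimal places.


d1 = (ln(S/K) + (r - q + 0.5*sigma^2) * T) / (sigma * sqrt(T)) = 0.41329688
d2 = d1 - sigma * sqrt(T) = 0.00626494
exp(-rT) = 0.95313379; exp(-qT) = 1.00000000
P = K * exp(-rT) * N(-d2) - S_0 * exp(-qT) * N(-d1)
N(-d1) = 0.33969456; N(-d2) = 0.49750067
P = 1.0500 * 0.95313379 * 0.49750067 - 1.0900 * 1.00000000 * 0.33969456 = 0.1276

Answer: Price = 0.1276


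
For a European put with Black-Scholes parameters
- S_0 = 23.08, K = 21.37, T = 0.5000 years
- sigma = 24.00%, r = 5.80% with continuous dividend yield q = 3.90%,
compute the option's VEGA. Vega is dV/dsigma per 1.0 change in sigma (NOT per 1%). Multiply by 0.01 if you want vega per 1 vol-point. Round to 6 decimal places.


Answer: Vega = 5.350981

Derivation:
d1 = 0.5944315095; d2 = 0.4247258820
phi(d1) = 0.3343346161; exp(-qT) = 0.9806888952; exp(-rT) = 0.9714164645
Vega = S * exp(-qT) * phi(d1) * sqrt(T) = 23.0800 * 0.9806888952 * 0.3343346161 * 0.7071067812 = 5.350981


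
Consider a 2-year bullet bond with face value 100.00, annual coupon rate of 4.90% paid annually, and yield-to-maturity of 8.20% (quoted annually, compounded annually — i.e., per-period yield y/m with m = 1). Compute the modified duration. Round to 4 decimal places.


Answer: Modified duration = 1.8040

Derivation:
Coupon per period c = face * coupon_rate / m = 4.900000
Periods per year m = 1; per-period yield y/m = 0.082000
Number of cashflows N = 2
Cashflows (t years, CF_t, discount factor 1/(1+y/m)^(m*t), PV):
  t = 1.0000: CF_t = 4.900000, DF = 0.924214, PV = 4.528651
  t = 2.0000: CF_t = 104.900000, DF = 0.854172, PV = 89.602673
Price P = sum_t PV_t = 94.131324
First compute Macaulay numerator sum_t t * PV_t:
  t * PV_t at t = 1.0000: 4.528651
  t * PV_t at t = 2.0000: 179.205346
Macaulay duration D = 183.733997 / 94.131324 = 1.951890
Modified duration = D / (1 + y/m) = 1.951890 / (1 + 0.082000) = 1.803965


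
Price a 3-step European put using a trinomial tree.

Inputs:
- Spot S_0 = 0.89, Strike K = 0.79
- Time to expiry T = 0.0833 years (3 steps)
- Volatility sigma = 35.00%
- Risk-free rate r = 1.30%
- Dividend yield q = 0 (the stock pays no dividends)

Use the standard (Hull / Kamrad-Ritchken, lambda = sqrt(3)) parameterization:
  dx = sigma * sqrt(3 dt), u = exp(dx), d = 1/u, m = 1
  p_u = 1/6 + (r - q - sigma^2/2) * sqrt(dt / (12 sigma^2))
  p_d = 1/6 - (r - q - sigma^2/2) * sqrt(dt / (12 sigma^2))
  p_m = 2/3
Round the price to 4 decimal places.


dt = T/N = 0.027767; dx = sigma*sqrt(3*dt) = 0.101016
u = exp(dx) = 1.106294; d = 1/u = 0.903918
p_u = 0.160035, p_m = 0.666667, p_d = 0.173298
Discount per step: exp(-r*dt) = 0.999639
Stock lattice S(k, j) with j the centered position index:
  k=0: S(0,+0) = 0.8900
  k=1: S(1,-1) = 0.8045; S(1,+0) = 0.8900; S(1,+1) = 0.9846
  k=2: S(2,-2) = 0.7272; S(2,-1) = 0.8045; S(2,+0) = 0.8900; S(2,+1) = 0.9846; S(2,+2) = 1.0893
  k=3: S(3,-3) = 0.6573; S(3,-2) = 0.7272; S(3,-1) = 0.8045; S(3,+0) = 0.8900; S(3,+1) = 0.9846; S(3,+2) = 1.0893; S(3,+3) = 1.2050
Terminal payoffs V(N, j) = max(K - S_T, 0):
  V(3,-3) = 0.132679; V(3,-2) = 0.062809; V(3,-1) = 0.000000; V(3,+0) = 0.000000; V(3,+1) = 0.000000; V(3,+2) = 0.000000; V(3,+3) = 0.000000
Backward induction: V(k, j) = exp(-r*dt) * [p_u * V(k+1, j+1) + p_m * V(k+1, j) + p_d * V(k+1, j-1)]
  V(2,-2) = exp(-r*dt) * [p_u*0.000000 + p_m*0.062809 + p_d*0.132679] = 0.064842
  V(2,-1) = exp(-r*dt) * [p_u*0.000000 + p_m*0.000000 + p_d*0.062809] = 0.010881
  V(2,+0) = exp(-r*dt) * [p_u*0.000000 + p_m*0.000000 + p_d*0.000000] = 0.000000
  V(2,+1) = exp(-r*dt) * [p_u*0.000000 + p_m*0.000000 + p_d*0.000000] = 0.000000
  V(2,+2) = exp(-r*dt) * [p_u*0.000000 + p_m*0.000000 + p_d*0.000000] = 0.000000
  V(1,-1) = exp(-r*dt) * [p_u*0.000000 + p_m*0.010881 + p_d*0.064842] = 0.018484
  V(1,+0) = exp(-r*dt) * [p_u*0.000000 + p_m*0.000000 + p_d*0.010881] = 0.001885
  V(1,+1) = exp(-r*dt) * [p_u*0.000000 + p_m*0.000000 + p_d*0.000000] = 0.000000
  V(0,+0) = exp(-r*dt) * [p_u*0.000000 + p_m*0.001885 + p_d*0.018484] = 0.004458

Answer: Price = V(0,0) = 0.0045


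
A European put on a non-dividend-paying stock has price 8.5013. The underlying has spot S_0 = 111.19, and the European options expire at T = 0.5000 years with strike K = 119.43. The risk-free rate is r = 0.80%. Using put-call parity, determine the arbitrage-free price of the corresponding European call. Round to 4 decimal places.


Put-call parity: C - P = S_0 * exp(-qT) - K * exp(-rT).
S_0 * exp(-qT) = 111.1900 * 1.00000000 = 111.19000000
K * exp(-rT) = 119.4300 * 0.99600799 = 118.95323417
C = P + S*exp(-qT) - K*exp(-rT)
C = 8.5013 + 111.19000000 - 118.95323417 = 0.7381

Answer: Call price = 0.7381


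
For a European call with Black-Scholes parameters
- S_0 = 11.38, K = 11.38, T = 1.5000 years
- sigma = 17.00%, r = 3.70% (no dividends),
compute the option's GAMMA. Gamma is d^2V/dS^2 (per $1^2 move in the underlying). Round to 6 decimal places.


Answer: Gamma = 0.157195

Derivation:
d1 = 0.3706654331; d2 = 0.1624588050
phi(d1) = 0.3724565230; exp(-qT) = 1.0000000000; exp(-rT) = 0.9460120237
Gamma = exp(-qT) * phi(d1) / (S * sigma * sqrt(T)) = 1.0000000000 * 0.3724565230 / (11.3800 * 0.1700 * 1.2247448714) = 0.157195


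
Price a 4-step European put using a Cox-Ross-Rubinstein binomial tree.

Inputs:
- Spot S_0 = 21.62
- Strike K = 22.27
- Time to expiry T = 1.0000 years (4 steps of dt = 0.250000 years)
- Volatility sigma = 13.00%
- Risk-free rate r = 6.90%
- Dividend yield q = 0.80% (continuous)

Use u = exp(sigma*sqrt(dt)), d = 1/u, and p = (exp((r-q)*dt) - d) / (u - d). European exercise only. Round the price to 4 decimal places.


dt = T/N = 0.250000
u = exp(sigma*sqrt(dt)) = 1.067159; d = 1/u = 0.937067
p = (exp((r-q)*dt) - d) / (u - d) = 0.601879
Discount per step: exp(-r*dt) = 0.982898
Stock lattice S(k, i) with i counting down-moves:
  k=0: S(0,0) = 21.6200
  k=1: S(1,0) = 23.0720; S(1,1) = 20.2594
  k=2: S(2,0) = 24.6215; S(2,1) = 21.6200; S(2,2) = 18.9844
  k=3: S(3,0) = 26.2750; S(3,1) = 23.0720; S(3,2) = 20.2594; S(3,3) = 17.7897
  k=4: S(4,0) = 28.0396; S(4,1) = 24.6215; S(4,2) = 21.6200; S(4,3) = 18.9844; S(4,4) = 16.6701
Terminal payoffs V(N, i) = max(K - S_T, 0):
  V(4,0) = 0.000000; V(4,1) = 0.000000; V(4,2) = 0.650000; V(4,3) = 3.285577; V(4,4) = 5.599865
Backward induction: V(k, i) = exp(-r*dt) * [p * V(k+1, i) + (1-p) * V(k+1, i+1)].
  V(3,0) = exp(-r*dt) * [p*0.000000 + (1-p)*0.000000] = 0.000000
  V(3,1) = exp(-r*dt) * [p*0.000000 + (1-p)*0.650000] = 0.254353
  V(3,2) = exp(-r*dt) * [p*0.650000 + (1-p)*3.285577] = 1.670217
  V(3,3) = exp(-r*dt) * [p*3.285577 + (1-p)*5.599865] = 4.134995
  V(2,0) = exp(-r*dt) * [p*0.000000 + (1-p)*0.254353] = 0.099531
  V(2,1) = exp(-r*dt) * [p*0.254353 + (1-p)*1.670217] = 0.804047
  V(2,2) = exp(-r*dt) * [p*1.670217 + (1-p)*4.134995] = 2.606150
  V(1,0) = exp(-r*dt) * [p*0.099531 + (1-p)*0.804047] = 0.373515
  V(1,1) = exp(-r*dt) * [p*0.804047 + (1-p)*2.606150] = 1.495481
  V(0,0) = exp(-r*dt) * [p*0.373515 + (1-p)*1.495481] = 0.806166

Answer: Price = V(0,0) = 0.8062


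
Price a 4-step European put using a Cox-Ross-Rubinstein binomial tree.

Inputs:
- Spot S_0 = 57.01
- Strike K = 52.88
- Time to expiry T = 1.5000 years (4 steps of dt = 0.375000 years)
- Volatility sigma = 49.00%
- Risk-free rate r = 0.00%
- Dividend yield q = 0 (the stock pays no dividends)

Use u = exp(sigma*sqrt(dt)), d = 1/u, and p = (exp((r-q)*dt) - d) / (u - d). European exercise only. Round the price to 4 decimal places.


dt = T/N = 0.375000
u = exp(sigma*sqrt(dt)) = 1.349943; d = 1/u = 0.740772
p = (exp((r-q)*dt) - d) / (u - d) = 0.425542
Discount per step: exp(-r*dt) = 1.000000
Stock lattice S(k, i) with i counting down-moves:
  k=0: S(0,0) = 57.0100
  k=1: S(1,0) = 76.9603; S(1,1) = 42.2314
  k=2: S(2,0) = 103.8920; S(2,1) = 57.0100; S(2,2) = 31.2838
  k=3: S(3,0) = 140.2483; S(3,1) = 76.9603; S(3,2) = 42.2314; S(3,3) = 23.1742
  k=4: S(4,0) = 189.3272; S(4,1) = 103.8920; S(4,2) = 57.0100; S(4,3) = 31.2838; S(4,4) = 17.1668
Terminal payoffs V(N, i) = max(K - S_T, 0):
  V(4,0) = 0.000000; V(4,1) = 0.000000; V(4,2) = 0.000000; V(4,3) = 21.596159; V(4,4) = 35.713210
Backward induction: V(k, i) = exp(-r*dt) * [p * V(k+1, i) + (1-p) * V(k+1, i+1)].
  V(3,0) = exp(-r*dt) * [p*0.000000 + (1-p)*0.000000] = 0.000000
  V(3,1) = exp(-r*dt) * [p*0.000000 + (1-p)*0.000000] = 0.000000
  V(3,2) = exp(-r*dt) * [p*0.000000 + (1-p)*21.596159] = 12.406082
  V(3,3) = exp(-r*dt) * [p*21.596159 + (1-p)*35.713210] = 29.705809
  V(2,0) = exp(-r*dt) * [p*0.000000 + (1-p)*0.000000] = 0.000000
  V(2,1) = exp(-r*dt) * [p*0.000000 + (1-p)*12.406082] = 7.126770
  V(2,2) = exp(-r*dt) * [p*12.406082 + (1-p)*29.705809] = 22.344045
  V(1,0) = exp(-r*dt) * [p*0.000000 + (1-p)*7.126770] = 4.094029
  V(1,1) = exp(-r*dt) * [p*7.126770 + (1-p)*22.344045] = 15.868452
  V(0,0) = exp(-r*dt) * [p*4.094029 + (1-p)*15.868452] = 10.857938

Answer: Price = V(0,0) = 10.8579


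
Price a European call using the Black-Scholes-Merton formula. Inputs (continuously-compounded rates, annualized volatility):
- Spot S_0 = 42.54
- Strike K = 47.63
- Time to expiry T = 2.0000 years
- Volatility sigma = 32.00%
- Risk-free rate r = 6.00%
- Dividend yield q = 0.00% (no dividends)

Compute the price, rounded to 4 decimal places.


d1 = (ln(S/K) + (r - q + 0.5*sigma^2) * T) / (sigma * sqrt(T)) = 0.24170234
d2 = d1 - sigma * sqrt(T) = -0.21084600
exp(-rT) = 0.88692044; exp(-qT) = 1.00000000
C = S_0 * exp(-qT) * N(d1) - K * exp(-rT) * N(d2)
N(d1) = 0.59549459; N(d2) = 0.41650372
C = 42.5400 * 1.00000000 * 0.59549459 - 47.6300 * 0.88692044 * 0.41650372 = 7.7375

Answer: Price = 7.7375


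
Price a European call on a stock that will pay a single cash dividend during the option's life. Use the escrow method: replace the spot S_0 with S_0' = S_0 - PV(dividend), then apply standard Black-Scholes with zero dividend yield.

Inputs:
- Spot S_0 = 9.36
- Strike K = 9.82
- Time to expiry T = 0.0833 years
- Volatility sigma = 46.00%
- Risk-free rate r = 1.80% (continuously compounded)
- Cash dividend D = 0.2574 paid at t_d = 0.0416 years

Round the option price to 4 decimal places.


PV(D) = D * exp(-r * t_d) = 0.2574 * 0.99925148 = 0.25720733
S_0' = S_0 - PV(D) = 9.3600 - 0.25720733 = 9.10279267
d1 = (ln(S_0'/K) + (r + sigma^2/2)*T) / (sigma*sqrt(T)) = -0.49356248
d2 = d1 - sigma*sqrt(T) = -0.62632648
exp(-rT) = 0.99850172
N(d1) = 0.31080760; N(d2) = 0.26555041
C = S_0' * N(d1) - K * exp(-rT) * N(d2) = 9.10279267 * 0.31080760 - 9.8200 * 0.99850172 * 0.26555041 = 0.2254

Answer: Price = 0.2254


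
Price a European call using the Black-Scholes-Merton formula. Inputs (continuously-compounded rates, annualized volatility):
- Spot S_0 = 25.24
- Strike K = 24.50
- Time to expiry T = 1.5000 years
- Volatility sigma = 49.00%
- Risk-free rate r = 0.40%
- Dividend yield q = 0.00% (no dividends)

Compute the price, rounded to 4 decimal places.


d1 = (ln(S/K) + (r - q + 0.5*sigma^2) * T) / (sigma * sqrt(T)) = 0.35964495
d2 = d1 - sigma * sqrt(T) = -0.24048004
exp(-rT) = 0.99401796; exp(-qT) = 1.00000000
C = S_0 * exp(-qT) * N(d1) - K * exp(-rT) * N(d2)
N(d1) = 0.64044367; N(d2) = 0.40497907
C = 25.2400 * 1.00000000 * 0.64044367 - 24.5000 * 0.99401796 * 0.40497907 = 6.3022

Answer: Price = 6.3022


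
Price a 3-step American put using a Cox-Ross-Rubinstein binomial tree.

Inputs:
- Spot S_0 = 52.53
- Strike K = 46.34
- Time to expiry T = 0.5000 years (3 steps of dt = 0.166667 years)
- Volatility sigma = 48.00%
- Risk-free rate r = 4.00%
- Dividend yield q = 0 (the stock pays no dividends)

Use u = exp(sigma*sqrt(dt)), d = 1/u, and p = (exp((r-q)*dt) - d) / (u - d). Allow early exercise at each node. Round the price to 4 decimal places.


dt = T/N = 0.166667
u = exp(sigma*sqrt(dt)) = 1.216477; d = 1/u = 0.822046
p = (exp((r-q)*dt) - d) / (u - d) = 0.468125
Discount per step: exp(-r*dt) = 0.993356
Stock lattice S(k, i) with i counting down-moves:
  k=0: S(0,0) = 52.5300
  k=1: S(1,0) = 63.9015; S(1,1) = 43.1821
  k=2: S(2,0) = 77.7348; S(2,1) = 52.5300; S(2,2) = 35.4976
  k=3: S(3,0) = 94.5626; S(3,1) = 63.9015; S(3,2) = 43.1821; S(3,3) = 29.1807
Terminal payoffs V(N, i) = max(K - S_T, 0):
  V(3,0) = 0.000000; V(3,1) = 0.000000; V(3,2) = 3.157935; V(3,3) = 17.159319
Backward induction: V(k, i) = exp(-r*dt) * [p * V(k+1, i) + (1-p) * V(k+1, i+1)]; then take max(V_cont, immediate exercise) for American.
  V(2,0) = exp(-r*dt) * [p*0.000000 + (1-p)*0.000000] = 0.000000; exercise = 0.000000; V(2,0) = max -> 0.000000
  V(2,1) = exp(-r*dt) * [p*0.000000 + (1-p)*3.157935] = 1.668467; exercise = 0.000000; V(2,1) = max -> 1.668467
  V(2,2) = exp(-r*dt) * [p*3.157935 + (1-p)*17.159319] = 10.534459; exercise = 10.842365; V(2,2) = max -> 10.842365
  V(1,0) = exp(-r*dt) * [p*0.000000 + (1-p)*1.668467] = 0.881520; exercise = 0.000000; V(1,0) = max -> 0.881520
  V(1,1) = exp(-r*dt) * [p*1.668467 + (1-p)*10.842365] = 6.504329; exercise = 3.157935; V(1,1) = max -> 6.504329
  V(0,0) = exp(-r*dt) * [p*0.881520 + (1-p)*6.504329] = 3.846424; exercise = 0.000000; V(0,0) = max -> 3.846424

Answer: Price = V(0,0) = 3.8464


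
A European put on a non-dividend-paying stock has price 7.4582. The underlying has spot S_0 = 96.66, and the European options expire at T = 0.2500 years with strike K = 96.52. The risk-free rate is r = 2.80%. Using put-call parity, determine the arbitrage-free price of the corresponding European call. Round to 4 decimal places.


Put-call parity: C - P = S_0 * exp(-qT) - K * exp(-rT).
S_0 * exp(-qT) = 96.6600 * 1.00000000 = 96.66000000
K * exp(-rT) = 96.5200 * 0.99302444 = 95.84671923
C = P + S*exp(-qT) - K*exp(-rT)
C = 7.4582 + 96.66000000 - 95.84671923 = 8.2715

Answer: Call price = 8.2715


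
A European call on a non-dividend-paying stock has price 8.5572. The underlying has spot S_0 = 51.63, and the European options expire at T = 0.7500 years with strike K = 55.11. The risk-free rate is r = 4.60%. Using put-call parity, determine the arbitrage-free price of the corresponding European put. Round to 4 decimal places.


Put-call parity: C - P = S_0 * exp(-qT) - K * exp(-rT).
S_0 * exp(-qT) = 51.6300 * 1.00000000 = 51.63000000
K * exp(-rT) = 55.1100 * 0.96608834 = 53.24112840
P = C - S*exp(-qT) + K*exp(-rT)
P = 8.5572 - 51.63000000 + 53.24112840 = 10.1683

Answer: Put price = 10.1683


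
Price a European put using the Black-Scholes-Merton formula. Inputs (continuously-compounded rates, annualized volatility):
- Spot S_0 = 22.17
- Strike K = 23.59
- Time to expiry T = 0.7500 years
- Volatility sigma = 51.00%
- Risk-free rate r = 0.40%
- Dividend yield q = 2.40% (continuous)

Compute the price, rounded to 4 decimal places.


d1 = (ln(S/K) + (r - q + 0.5*sigma^2) * T) / (sigma * sqrt(T)) = 0.04631171
d2 = d1 - sigma * sqrt(T) = -0.39536125
exp(-rT) = 0.99700450; exp(-qT) = 0.98216103
P = K * exp(-rT) * N(-d2) - S_0 * exp(-qT) * N(-d1)
N(-d1) = 0.48153090; N(-d2) = 0.65371185
P = 23.5900 * 0.99700450 * 0.65371185 - 22.1700 * 0.98216103 * 0.48153090 = 4.8898

Answer: Price = 4.8898


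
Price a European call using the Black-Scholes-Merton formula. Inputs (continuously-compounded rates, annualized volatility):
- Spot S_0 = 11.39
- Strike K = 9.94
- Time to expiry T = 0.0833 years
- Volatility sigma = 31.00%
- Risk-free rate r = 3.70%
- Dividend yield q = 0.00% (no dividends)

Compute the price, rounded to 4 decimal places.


Answer: Price = 1.5050

Derivation:
d1 = (ln(S/K) + (r - q + 0.5*sigma^2) * T) / (sigma * sqrt(T)) = 1.60110867
d2 = d1 - sigma * sqrt(T) = 1.51163728
exp(-rT) = 0.99692264; exp(-qT) = 1.00000000
C = S_0 * exp(-qT) * N(d1) - K * exp(-rT) * N(d2)
N(d1) = 0.94532357; N(d2) = 0.93468692
C = 11.3900 * 1.00000000 * 0.94532357 - 9.9400 * 0.99692264 * 0.93468692 = 1.5050


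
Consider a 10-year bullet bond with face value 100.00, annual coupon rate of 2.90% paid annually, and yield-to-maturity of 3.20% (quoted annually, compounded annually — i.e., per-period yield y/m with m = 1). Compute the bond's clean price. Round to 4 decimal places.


Answer: Price = 97.4669

Derivation:
Coupon per period c = face * coupon_rate / m = 2.900000
Periods per year m = 1; per-period yield y/m = 0.032000
Number of cashflows N = 10
Cashflows (t years, CF_t, discount factor 1/(1+y/m)^(m*t), PV):
  t = 1.0000: CF_t = 2.900000, DF = 0.968992, PV = 2.810078
  t = 2.0000: CF_t = 2.900000, DF = 0.938946, PV = 2.722943
  t = 3.0000: CF_t = 2.900000, DF = 0.909831, PV = 2.638511
  t = 4.0000: CF_t = 2.900000, DF = 0.881620, PV = 2.556697
  t = 5.0000: CF_t = 2.900000, DF = 0.854283, PV = 2.477419
  t = 6.0000: CF_t = 2.900000, DF = 0.827793, PV = 2.400600
  t = 7.0000: CF_t = 2.900000, DF = 0.802125, PV = 2.326163
  t = 8.0000: CF_t = 2.900000, DF = 0.777253, PV = 2.254034
  t = 9.0000: CF_t = 2.900000, DF = 0.753152, PV = 2.184141
  t = 10.0000: CF_t = 102.900000, DF = 0.729799, PV = 75.096276
Price P = sum_t PV_t = 97.466862


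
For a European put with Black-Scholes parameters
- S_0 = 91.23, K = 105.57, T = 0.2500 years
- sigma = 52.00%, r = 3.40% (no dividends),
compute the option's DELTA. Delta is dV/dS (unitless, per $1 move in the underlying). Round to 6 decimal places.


Answer: Delta = -0.654983

Derivation:
d1 = -0.3988094217; d2 = -0.6588094217
phi(d1) = 0.3684453027; exp(-qT) = 1.0000000000; exp(-rT) = 0.9915360229
N(-d1) = 0.6549831829
Delta = -exp(-qT) * N(-d1) = -1.0000000000 * 0.6549831829 = -0.654983


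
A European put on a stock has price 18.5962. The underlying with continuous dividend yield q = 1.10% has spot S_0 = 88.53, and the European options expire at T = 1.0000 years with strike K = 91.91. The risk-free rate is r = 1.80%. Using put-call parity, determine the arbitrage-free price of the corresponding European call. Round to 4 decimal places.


Answer: Call price = 15.8873

Derivation:
Put-call parity: C - P = S_0 * exp(-qT) - K * exp(-rT).
S_0 * exp(-qT) = 88.5300 * 0.98906028 = 87.56150648
K * exp(-rT) = 91.9100 * 0.98216103 = 90.27042048
C = P + S*exp(-qT) - K*exp(-rT)
C = 18.5962 + 87.56150648 - 90.27042048 = 15.8873


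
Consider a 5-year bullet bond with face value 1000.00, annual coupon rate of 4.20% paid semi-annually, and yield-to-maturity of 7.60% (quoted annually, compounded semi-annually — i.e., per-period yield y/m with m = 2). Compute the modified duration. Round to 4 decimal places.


Coupon per period c = face * coupon_rate / m = 21.000000
Periods per year m = 2; per-period yield y/m = 0.038000
Number of cashflows N = 10
Cashflows (t years, CF_t, discount factor 1/(1+y/m)^(m*t), PV):
  t = 0.5000: CF_t = 21.000000, DF = 0.963391, PV = 20.231214
  t = 1.0000: CF_t = 21.000000, DF = 0.928122, PV = 19.490572
  t = 1.5000: CF_t = 21.000000, DF = 0.894145, PV = 18.777044
  t = 2.0000: CF_t = 21.000000, DF = 0.861411, PV = 18.089638
  t = 2.5000: CF_t = 21.000000, DF = 0.829876, PV = 17.427397
  t = 3.0000: CF_t = 21.000000, DF = 0.799495, PV = 16.789400
  t = 3.5000: CF_t = 21.000000, DF = 0.770227, PV = 16.174759
  t = 4.0000: CF_t = 21.000000, DF = 0.742030, PV = 15.582620
  t = 4.5000: CF_t = 21.000000, DF = 0.714865, PV = 15.012158
  t = 5.0000: CF_t = 1021.000000, DF = 0.688694, PV = 703.156842
Price P = sum_t PV_t = 860.731644
First compute Macaulay numerator sum_t t * PV_t:
  t * PV_t at t = 0.5000: 10.115607
  t * PV_t at t = 1.0000: 19.490572
  t * PV_t at t = 1.5000: 28.165567
  t * PV_t at t = 2.0000: 36.179276
  t * PV_t at t = 2.5000: 43.568493
  t * PV_t at t = 3.0000: 50.368200
  t * PV_t at t = 3.5000: 56.611657
  t * PV_t at t = 4.0000: 62.330478
  t * PV_t at t = 4.5000: 67.554709
  t * PV_t at t = 5.0000: 3515.784210
Macaulay duration D = 3890.168768 / 860.731644 = 4.519607
Modified duration = D / (1 + y/m) = 4.519607 / (1 + 0.038000) = 4.354149

Answer: Modified duration = 4.3541


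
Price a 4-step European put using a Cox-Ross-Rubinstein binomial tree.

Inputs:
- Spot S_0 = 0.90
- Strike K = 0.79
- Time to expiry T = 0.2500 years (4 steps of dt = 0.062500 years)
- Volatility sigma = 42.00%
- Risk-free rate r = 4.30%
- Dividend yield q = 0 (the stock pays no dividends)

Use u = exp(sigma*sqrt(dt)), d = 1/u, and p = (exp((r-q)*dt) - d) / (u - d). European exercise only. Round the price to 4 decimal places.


dt = T/N = 0.062500
u = exp(sigma*sqrt(dt)) = 1.110711; d = 1/u = 0.900325
p = (exp((r-q)*dt) - d) / (u - d) = 0.486565
Discount per step: exp(-r*dt) = 0.997316
Stock lattice S(k, i) with i counting down-moves:
  k=0: S(0,0) = 0.9000
  k=1: S(1,0) = 0.9996; S(1,1) = 0.8103
  k=2: S(2,0) = 1.1103; S(2,1) = 0.9000; S(2,2) = 0.7295
  k=3: S(3,0) = 1.2332; S(3,1) = 0.9996; S(3,2) = 0.8103; S(3,3) = 0.6568
  k=4: S(4,0) = 1.3698; S(4,1) = 1.1103; S(4,2) = 0.9000; S(4,3) = 0.7295; S(4,4) = 0.5913
Terminal payoffs V(N, i) = max(K - S_T, 0):
  V(4,0) = 0.000000; V(4,1) = 0.000000; V(4,2) = 0.000000; V(4,3) = 0.060474; V(4,4) = 0.198658
Backward induction: V(k, i) = exp(-r*dt) * [p * V(k+1, i) + (1-p) * V(k+1, i+1)].
  V(3,0) = exp(-r*dt) * [p*0.000000 + (1-p)*0.000000] = 0.000000
  V(3,1) = exp(-r*dt) * [p*0.000000 + (1-p)*0.000000] = 0.000000
  V(3,2) = exp(-r*dt) * [p*0.000000 + (1-p)*0.060474] = 0.030966
  V(3,3) = exp(-r*dt) * [p*0.060474 + (1-p)*0.198658] = 0.131070
  V(2,0) = exp(-r*dt) * [p*0.000000 + (1-p)*0.000000] = 0.000000
  V(2,1) = exp(-r*dt) * [p*0.000000 + (1-p)*0.030966] = 0.015856
  V(2,2) = exp(-r*dt) * [p*0.030966 + (1-p)*0.131070] = 0.082142
  V(1,0) = exp(-r*dt) * [p*0.000000 + (1-p)*0.015856] = 0.008119
  V(1,1) = exp(-r*dt) * [p*0.015856 + (1-p)*0.082142] = 0.049756
  V(0,0) = exp(-r*dt) * [p*0.008119 + (1-p)*0.049756] = 0.029418

Answer: Price = V(0,0) = 0.0294


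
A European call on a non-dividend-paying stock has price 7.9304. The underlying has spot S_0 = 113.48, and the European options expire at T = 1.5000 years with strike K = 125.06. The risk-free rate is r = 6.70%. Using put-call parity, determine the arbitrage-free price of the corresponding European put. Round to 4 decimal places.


Put-call parity: C - P = S_0 * exp(-qT) - K * exp(-rT).
S_0 * exp(-qT) = 113.4800 * 1.00000000 = 113.48000000
K * exp(-rT) = 125.0600 * 0.90438511 = 113.10240216
P = C - S*exp(-qT) + K*exp(-rT)
P = 7.9304 - 113.48000000 + 113.10240216 = 7.5528

Answer: Put price = 7.5528


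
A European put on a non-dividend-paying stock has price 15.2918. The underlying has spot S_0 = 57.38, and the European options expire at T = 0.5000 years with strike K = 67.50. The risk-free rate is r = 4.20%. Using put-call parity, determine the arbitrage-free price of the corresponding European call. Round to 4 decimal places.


Answer: Call price = 6.5745

Derivation:
Put-call parity: C - P = S_0 * exp(-qT) - K * exp(-rT).
S_0 * exp(-qT) = 57.3800 * 1.00000000 = 57.38000000
K * exp(-rT) = 67.5000 * 0.97921896 = 66.09728011
C = P + S*exp(-qT) - K*exp(-rT)
C = 15.2918 + 57.38000000 - 66.09728011 = 6.5745


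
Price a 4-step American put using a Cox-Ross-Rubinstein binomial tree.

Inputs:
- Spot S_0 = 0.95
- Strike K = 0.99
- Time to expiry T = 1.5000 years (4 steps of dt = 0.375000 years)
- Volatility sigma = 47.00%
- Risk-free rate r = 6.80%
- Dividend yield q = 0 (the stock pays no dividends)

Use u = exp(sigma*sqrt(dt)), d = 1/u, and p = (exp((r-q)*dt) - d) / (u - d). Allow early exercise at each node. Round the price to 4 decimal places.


dt = T/N = 0.375000
u = exp(sigma*sqrt(dt)) = 1.333511; d = 1/u = 0.749900
p = (exp((r-q)*dt) - d) / (u - d) = 0.472794
Discount per step: exp(-r*dt) = 0.974822
Stock lattice S(k, i) with i counting down-moves:
  k=0: S(0,0) = 0.9500
  k=1: S(1,0) = 1.2668; S(1,1) = 0.7124
  k=2: S(2,0) = 1.6893; S(2,1) = 0.9500; S(2,2) = 0.5342
  k=3: S(3,0) = 2.2528; S(3,1) = 1.2668; S(3,2) = 0.7124; S(3,3) = 0.4006
  k=4: S(4,0) = 3.0041; S(4,1) = 1.6893; S(4,2) = 0.9500; S(4,3) = 0.5342; S(4,4) = 0.3004
Terminal payoffs V(N, i) = max(K - S_T, 0):
  V(4,0) = 0.000000; V(4,1) = 0.000000; V(4,2) = 0.040000; V(4,3) = 0.455767; V(4,4) = 0.689574
Backward induction: V(k, i) = exp(-r*dt) * [p * V(k+1, i) + (1-p) * V(k+1, i+1)]; then take max(V_cont, immediate exercise) for American.
  V(3,0) = exp(-r*dt) * [p*0.000000 + (1-p)*0.000000] = 0.000000; exercise = 0.000000; V(3,0) = max -> 0.000000
  V(3,1) = exp(-r*dt) * [p*0.000000 + (1-p)*0.040000] = 0.020557; exercise = 0.000000; V(3,1) = max -> 0.020557
  V(3,2) = exp(-r*dt) * [p*0.040000 + (1-p)*0.455767] = 0.252669; exercise = 0.277595; V(3,2) = max -> 0.277595
  V(3,3) = exp(-r*dt) * [p*0.455767 + (1-p)*0.689574] = 0.564453; exercise = 0.589379; V(3,3) = max -> 0.589379
  V(2,0) = exp(-r*dt) * [p*0.000000 + (1-p)*0.020557] = 0.010565; exercise = 0.000000; V(2,0) = max -> 0.010565
  V(2,1) = exp(-r*dt) * [p*0.020557 + (1-p)*0.277595] = 0.152139; exercise = 0.040000; V(2,1) = max -> 0.152139
  V(2,2) = exp(-r*dt) * [p*0.277595 + (1-p)*0.589379] = 0.430841; exercise = 0.455767; V(2,2) = max -> 0.455767
  V(1,0) = exp(-r*dt) * [p*0.010565 + (1-p)*0.152139] = 0.083059; exercise = 0.000000; V(1,0) = max -> 0.083059
  V(1,1) = exp(-r*dt) * [p*0.152139 + (1-p)*0.455767] = 0.304353; exercise = 0.277595; V(1,1) = max -> 0.304353
  V(0,0) = exp(-r*dt) * [p*0.083059 + (1-p)*0.304353] = 0.194698; exercise = 0.040000; V(0,0) = max -> 0.194698

Answer: Price = V(0,0) = 0.1947


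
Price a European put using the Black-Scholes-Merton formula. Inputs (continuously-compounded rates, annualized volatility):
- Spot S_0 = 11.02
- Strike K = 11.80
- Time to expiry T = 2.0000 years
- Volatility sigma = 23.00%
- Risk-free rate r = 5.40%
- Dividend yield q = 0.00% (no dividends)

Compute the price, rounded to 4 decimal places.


Answer: Price = 1.1923

Derivation:
d1 = (ln(S/K) + (r - q + 0.5*sigma^2) * T) / (sigma * sqrt(T)) = 0.28441763
d2 = d1 - sigma * sqrt(T) = -0.04085149
exp(-rT) = 0.89762760; exp(-qT) = 1.00000000
P = K * exp(-rT) * N(-d2) - S_0 * exp(-qT) * N(-d1)
N(-d1) = 0.38804517; N(-d2) = 0.51629285
P = 11.8000 * 0.89762760 * 0.51629285 - 11.0200 * 1.00000000 * 0.38804517 = 1.1923


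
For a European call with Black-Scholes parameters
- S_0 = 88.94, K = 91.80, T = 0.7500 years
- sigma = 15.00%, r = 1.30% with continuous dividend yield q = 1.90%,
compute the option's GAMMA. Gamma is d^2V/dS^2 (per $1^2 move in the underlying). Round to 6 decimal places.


Answer: Gamma = 0.033275

Derivation:
d1 = -0.2133333304; d2 = -0.3432371410
phi(d1) = 0.3899666376; exp(-qT) = 0.9858510507; exp(-rT) = 0.9902973771
Gamma = exp(-qT) * phi(d1) / (S * sigma * sqrt(T)) = 0.9858510507 * 0.3899666376 / (88.9400 * 0.1500 * 0.8660254038) = 0.033275


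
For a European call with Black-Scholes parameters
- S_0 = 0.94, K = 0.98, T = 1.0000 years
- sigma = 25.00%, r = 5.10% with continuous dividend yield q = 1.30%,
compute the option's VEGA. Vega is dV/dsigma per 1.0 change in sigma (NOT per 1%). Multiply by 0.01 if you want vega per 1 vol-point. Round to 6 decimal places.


d1 = 0.1103092144; d2 = -0.1396907856
phi(d1) = 0.3965224597; exp(-qT) = 0.9870841350; exp(-rT) = 0.9502786705
Vega = S * exp(-qT) * phi(d1) * sqrt(T) = 0.9400 * 0.9870841350 * 0.3965224597 * 1.0000000000 = 0.367917

Answer: Vega = 0.367917


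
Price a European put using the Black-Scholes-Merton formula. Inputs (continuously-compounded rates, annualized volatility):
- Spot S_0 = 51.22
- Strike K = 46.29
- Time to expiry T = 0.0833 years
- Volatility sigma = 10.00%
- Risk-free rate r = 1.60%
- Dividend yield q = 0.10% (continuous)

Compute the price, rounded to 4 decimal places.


Answer: Price = 0.0001

Derivation:
d1 = (ln(S/K) + (r - q + 0.5*sigma^2) * T) / (sigma * sqrt(T)) = 3.56423861
d2 = d1 - sigma * sqrt(T) = 3.53537687
exp(-rT) = 0.99866809; exp(-qT) = 0.99991670
P = K * exp(-rT) * N(-d2) - S_0 * exp(-qT) * N(-d1)
N(-d1) = 0.00018246; N(-d2) = 0.00020360
P = 46.2900 * 0.99866809 * 0.00020360 - 51.2200 * 0.99991670 * 0.00018246 = 0.0001


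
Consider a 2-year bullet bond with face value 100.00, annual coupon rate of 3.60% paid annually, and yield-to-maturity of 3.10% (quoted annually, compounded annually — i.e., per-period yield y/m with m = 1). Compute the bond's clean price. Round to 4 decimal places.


Coupon per period c = face * coupon_rate / m = 3.600000
Periods per year m = 1; per-period yield y/m = 0.031000
Number of cashflows N = 2
Cashflows (t years, CF_t, discount factor 1/(1+y/m)^(m*t), PV):
  t = 1.0000: CF_t = 3.600000, DF = 0.969932, PV = 3.491756
  t = 2.0000: CF_t = 103.600000, DF = 0.940768, PV = 97.463595
Price P = sum_t PV_t = 100.955350

Answer: Price = 100.9554


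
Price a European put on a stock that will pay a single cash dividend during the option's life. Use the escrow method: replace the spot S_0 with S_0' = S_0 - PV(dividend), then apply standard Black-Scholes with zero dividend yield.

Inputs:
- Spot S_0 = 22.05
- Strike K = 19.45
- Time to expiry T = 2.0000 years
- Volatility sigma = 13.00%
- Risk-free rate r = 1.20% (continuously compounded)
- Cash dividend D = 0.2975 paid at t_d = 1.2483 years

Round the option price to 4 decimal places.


Answer: Price = 0.4973

Derivation:
PV(D) = D * exp(-r * t_d) = 0.2975 * 0.98513204 = 0.29307678
S_0' = S_0 - PV(D) = 22.0500 - 0.29307678 = 21.75692322
d1 = (ln(S_0'/K) + (r + sigma^2/2)*T) / (sigma*sqrt(T)) = 0.83212840
d2 = d1 - sigma*sqrt(T) = 0.64828064
exp(-rT) = 0.97628571
N(-d1) = 0.20266824; N(-d2) = 0.25840173
P = K * exp(-rT) * N(-d2) - S_0' * N(-d1) = 19.4500 * 0.97628571 * 0.25840173 - 21.75692322 * 0.20266824 = 0.4973
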